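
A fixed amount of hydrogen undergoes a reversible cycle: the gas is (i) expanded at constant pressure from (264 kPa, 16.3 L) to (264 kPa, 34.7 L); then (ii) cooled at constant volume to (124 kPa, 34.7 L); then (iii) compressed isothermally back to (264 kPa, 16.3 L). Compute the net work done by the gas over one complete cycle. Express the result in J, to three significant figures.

W_net ≈ 1610 J

Leg (i): W = PΔV = (264)(34.7 − 16.3) = 4858 J.
Leg (ii): W = 0.
Leg (iii): W = PᵢVᵢ ln(V_f/Vᵢ) = (4303) ln(16.3/34.7) = -3251 J.
W_net = 4858 − 3251 = 1607 J.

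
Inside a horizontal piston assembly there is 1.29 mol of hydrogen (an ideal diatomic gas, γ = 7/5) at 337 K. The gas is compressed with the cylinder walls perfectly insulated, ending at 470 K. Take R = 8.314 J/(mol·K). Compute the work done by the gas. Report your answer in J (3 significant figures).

Adiabatic ⇒ Q = 0, so W_by = −ΔU = nCᵥ(T₁ − T₂).
Cᵥ = 5R/2 = 20.79 J/(mol·K).
W = (1.29)(20.79)(337 − 470) = -3566 J.

W ≈ -3570 J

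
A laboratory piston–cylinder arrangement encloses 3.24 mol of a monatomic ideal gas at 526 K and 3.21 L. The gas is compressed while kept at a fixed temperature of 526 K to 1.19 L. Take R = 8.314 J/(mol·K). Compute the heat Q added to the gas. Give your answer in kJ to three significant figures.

Isothermal ⇒ ΔU = 0, so Q = W = nRT ln(V₂/V₁).
Q = (3.24)(8.314)(526) ln(1.19/3.21) = 14169 × -0.9923 = -14060 J.

Q ≈ -14.1 kJ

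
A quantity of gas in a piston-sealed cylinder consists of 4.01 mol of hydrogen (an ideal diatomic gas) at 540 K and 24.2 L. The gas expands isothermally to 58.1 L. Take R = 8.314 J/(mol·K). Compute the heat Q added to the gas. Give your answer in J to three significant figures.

Isothermal ⇒ ΔU = 0, so Q = W = nRT ln(V₂/V₁).
Q = (4.01)(8.314)(540) ln(58.1/24.2) = 18003 × 0.8758 = 15767 J.

Q ≈ 15800 J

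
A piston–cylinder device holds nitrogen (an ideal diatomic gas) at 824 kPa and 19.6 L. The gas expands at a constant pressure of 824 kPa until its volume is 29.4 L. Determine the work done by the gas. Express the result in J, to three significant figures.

W ≈ 8080 J

Isobaric: W = P ΔV.
W = (824 kPa)(29.4 − 19.6 L) = (824)(9.8) = 8075 J.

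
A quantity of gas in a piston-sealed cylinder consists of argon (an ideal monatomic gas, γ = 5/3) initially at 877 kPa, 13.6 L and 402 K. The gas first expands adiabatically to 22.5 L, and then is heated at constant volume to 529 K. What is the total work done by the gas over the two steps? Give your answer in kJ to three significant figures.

Step 1 (adiabatic): W = (P₁V₁ − P₂V₂)/(γ−1) = (11927 − 8527)/0.667 = 5101 J.
Step 2 (isochoric): W = 0 (constant volume).
W_total = 5101 + 0 = 5101 J.

W_total ≈ 5.10 kJ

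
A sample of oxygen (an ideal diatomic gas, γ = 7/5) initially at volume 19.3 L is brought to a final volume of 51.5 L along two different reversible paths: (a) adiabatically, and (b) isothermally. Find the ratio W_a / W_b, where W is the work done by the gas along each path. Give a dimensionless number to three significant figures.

W_a / W_b ≈ 0.827

Path (a) adiabatic: W = P₁V₁(1 − (V₁/V₂)^(γ−1))/(γ−1) → W_a/(P₁V₁) = 0.8117.
Path (b) isothermal: W = P₁V₁ ln(V₂/V₁) → W_b/(P₁V₁) = 0.9815.
W_a / W_b = 0.8117 / 0.9815 = 0.8271.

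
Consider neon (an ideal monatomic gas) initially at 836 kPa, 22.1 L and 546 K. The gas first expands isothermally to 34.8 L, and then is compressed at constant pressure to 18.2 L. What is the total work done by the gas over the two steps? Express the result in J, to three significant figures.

Step 1 (isothermal): W = P₁V₁ ln(V₂/V₁) = (18476) ln(34.8/22.1) = 8389 J.
After step 1: P = 530.9 kPa, V = 34.8 L, T = 546 K.
Step 2 (isobaric): W = PΔV = (530.9 kPa)(18.2 − 34.8 L) = -8813 J.
W_total = 8389 − 8813 = -424.4 J.

W_total ≈ -424 J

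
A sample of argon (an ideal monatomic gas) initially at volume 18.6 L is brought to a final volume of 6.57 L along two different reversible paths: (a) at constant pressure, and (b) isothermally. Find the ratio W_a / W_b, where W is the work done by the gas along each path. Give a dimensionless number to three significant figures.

Path (a) isobaric: W = P₁(V₂ − V₁) → W_a/(P₁V₁) = -0.6468.
Path (b) isothermal: W = P₁V₁ ln(V₂/V₁) → W_b/(P₁V₁) = -1.041.
W_a / W_b = -0.6468 / -1.041 = 0.6215.

W_a / W_b ≈ 0.622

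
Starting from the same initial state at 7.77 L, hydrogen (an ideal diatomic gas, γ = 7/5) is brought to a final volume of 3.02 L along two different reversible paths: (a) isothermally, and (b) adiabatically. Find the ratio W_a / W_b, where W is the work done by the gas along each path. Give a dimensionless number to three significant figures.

Path (a) isothermal: W = P₁V₁ ln(V₂/V₁) → W_a/(P₁V₁) = -0.945.
Path (b) adiabatic: W = P₁V₁(1 − (V₁/V₂)^(γ−1))/(γ−1) → W_b/(P₁V₁) = -1.148.
W_a / W_b = -0.945 / -1.148 = 0.8229.

W_a / W_b ≈ 0.823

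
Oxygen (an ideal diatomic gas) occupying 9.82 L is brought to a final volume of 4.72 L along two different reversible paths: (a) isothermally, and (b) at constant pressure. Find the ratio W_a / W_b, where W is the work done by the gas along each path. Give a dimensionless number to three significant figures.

Path (a) isothermal: W = P₁V₁ ln(V₂/V₁) → W_a/(P₁V₁) = -0.7326.
Path (b) isobaric: W = P₁(V₂ − V₁) → W_b/(P₁V₁) = -0.5193.
W_a / W_b = -0.7326 / -0.5193 = 1.411.

W_a / W_b ≈ 1.41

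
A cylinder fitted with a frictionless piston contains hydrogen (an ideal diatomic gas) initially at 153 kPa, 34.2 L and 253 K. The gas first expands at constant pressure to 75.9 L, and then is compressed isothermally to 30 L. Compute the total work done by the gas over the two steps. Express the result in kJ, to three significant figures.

Step 1 (isobaric): W = PΔV = (153 kPa)(75.9 − 34.2 L) = 6380 J.
After step 1: P = 153 kPa, V = 75.9 L, T = 561.5 K.
Step 2 (isothermal): W = P₁V₁ ln(V₂/V₁) = (11613) ln(30/75.9) = -10779 J.
W_total = 6380 − 10779 = -4399 J.

W_total ≈ -4.40 kJ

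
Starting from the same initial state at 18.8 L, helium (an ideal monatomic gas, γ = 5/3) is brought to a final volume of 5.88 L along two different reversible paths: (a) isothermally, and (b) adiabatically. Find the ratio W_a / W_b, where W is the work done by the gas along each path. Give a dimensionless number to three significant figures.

Path (a) isothermal: W = P₁V₁ ln(V₂/V₁) → W_a/(P₁V₁) = -1.162.
Path (b) adiabatic: W = P₁V₁(1 − (V₁/V₂)^(γ−1))/(γ−1) → W_b/(P₁V₁) = -1.755.
W_a / W_b = -1.162 / -1.755 = 0.6621.

W_a / W_b ≈ 0.662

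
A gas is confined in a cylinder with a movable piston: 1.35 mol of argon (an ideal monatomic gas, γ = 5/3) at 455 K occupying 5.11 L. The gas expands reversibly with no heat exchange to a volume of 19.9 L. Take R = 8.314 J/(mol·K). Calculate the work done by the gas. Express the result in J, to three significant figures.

W ≈ 4570 J

Adiabatic: TV^(γ−1) = const with γ = 5/3.
T₂ = T₁ (V₁/V₂)^(γ−1) = 455 × (5.11/19.9)^0.667 = 455 × 0.404 = 183.8 K.
W_by = nCᵥ(T₁ − T₂) = (1.35)(12.47)(455 − 183.8) = 4566 J.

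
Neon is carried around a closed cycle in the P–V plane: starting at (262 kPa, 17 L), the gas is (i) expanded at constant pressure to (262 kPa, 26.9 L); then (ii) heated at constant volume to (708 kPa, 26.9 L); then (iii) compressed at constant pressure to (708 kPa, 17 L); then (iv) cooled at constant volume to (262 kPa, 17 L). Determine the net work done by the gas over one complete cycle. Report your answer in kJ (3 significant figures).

Constant-volume legs do no work.
W(i) = (262)(26.9 − 17) = 2594 J; W(iii) = (708)(17 − 26.9) = -7009 J.
W_net = 2594 − 7009 = -4415 J (the counter-clockwise enclosed area).

W_net ≈ -4.42 kJ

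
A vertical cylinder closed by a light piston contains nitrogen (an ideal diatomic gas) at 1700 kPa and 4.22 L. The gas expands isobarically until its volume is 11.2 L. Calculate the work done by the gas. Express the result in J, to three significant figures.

Isobaric: W = P ΔV.
W = (1700 kPa)(11.2 − 4.22 L) = (1700)(6.98) = 11866 J.

W ≈ 11900 J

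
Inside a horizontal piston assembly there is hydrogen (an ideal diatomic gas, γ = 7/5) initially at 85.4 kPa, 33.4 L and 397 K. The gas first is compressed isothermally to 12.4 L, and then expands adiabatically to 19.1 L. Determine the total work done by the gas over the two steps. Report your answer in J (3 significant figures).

Step 1 (isothermal): W = P₁V₁ ln(V₂/V₁) = (2852) ln(12.4/33.4) = -2826 J.
After step 1: P = 230 kPa, V = 12.4 L, T = 397 K.
Step 2 (adiabatic): W = (P₁V₁ − P₂V₂)/(γ−1) = (2852 − 2400)/0.4 = 1132 J.
W_total = -2826 + 1132 = -1695 J.

W_total ≈ -1690 J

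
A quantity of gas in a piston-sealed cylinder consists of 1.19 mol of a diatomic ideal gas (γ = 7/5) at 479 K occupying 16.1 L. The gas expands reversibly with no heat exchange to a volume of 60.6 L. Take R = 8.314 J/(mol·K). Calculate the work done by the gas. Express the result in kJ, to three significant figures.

Adiabatic: TV^(γ−1) = const with γ = 7/5.
T₂ = T₁ (V₁/V₂)^(γ−1) = 479 × (16.1/60.6)^0.4 = 479 × 0.5885 = 281.9 K.
W_by = nCᵥ(T₁ − T₂) = (1.19)(20.79)(479 − 281.9) = 4875 J.

W ≈ 4.88 kJ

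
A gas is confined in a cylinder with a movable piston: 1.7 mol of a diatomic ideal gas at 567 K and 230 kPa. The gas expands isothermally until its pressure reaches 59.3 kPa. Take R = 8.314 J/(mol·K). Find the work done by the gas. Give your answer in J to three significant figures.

W ≈ 10900 J

Isothermal process: W = nRT ln(V₂/V₁) = nRT ln(P₁/P₂).
W = (1.7)(8.314)(567) × ln(230/59.3)
  = 8014 × ln(3.879) = 8014 × 1.355
W_by_gas = 10863 J.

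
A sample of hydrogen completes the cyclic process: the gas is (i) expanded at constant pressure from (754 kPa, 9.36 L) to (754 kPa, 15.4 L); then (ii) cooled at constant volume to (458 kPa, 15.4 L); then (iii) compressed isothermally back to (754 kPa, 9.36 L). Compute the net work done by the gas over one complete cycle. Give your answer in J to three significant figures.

W_net ≈ 1040 J

Leg (i): W = PΔV = (754)(15.4 − 9.36) = 4554 J.
Leg (ii): W = 0.
Leg (iii): W = PᵢVᵢ ln(V_f/Vᵢ) = (7053) ln(9.36/15.4) = -3512 J.
W_net = 4554 − 3512 = 1042 J.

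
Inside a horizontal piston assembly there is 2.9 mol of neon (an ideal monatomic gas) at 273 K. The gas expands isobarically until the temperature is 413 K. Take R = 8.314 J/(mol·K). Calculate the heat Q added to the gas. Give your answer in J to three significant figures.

Q ≈ 8440 J

Isobaric: W = nRΔT = (2.9)(8.314)(140) = 3375 J.
ΔU = nCᵥΔT with Cᵥ = 3R/2: ΔU = (2.9)(12.47)(140) = 5063 J.
Q = ΔU + W = 5063 + 3375 = 8439 J.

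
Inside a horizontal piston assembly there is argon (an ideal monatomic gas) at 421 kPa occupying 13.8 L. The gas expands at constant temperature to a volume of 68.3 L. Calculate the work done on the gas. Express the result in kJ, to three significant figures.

W ≈ -9.29 kJ

Isothermal: W = nRT ln(V₂/V₁) = P₁V₁ ln(V₂/V₁).
P₁V₁ = (421 kPa)(13.8 L) = 5810 J.
W = 5810 × ln(68.3/13.8) = 5810 × 1.599
W_by_gas = 9291 J; work on gas = −W_by = -9291 J.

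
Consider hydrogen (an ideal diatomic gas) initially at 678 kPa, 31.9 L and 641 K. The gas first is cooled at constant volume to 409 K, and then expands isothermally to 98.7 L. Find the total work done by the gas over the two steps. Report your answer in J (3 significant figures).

Step 1 (isochoric): W = 0 (constant volume).
After step 1: P = 432.6 kPa (V unchanged).
Step 2 (isothermal): W = P₁V₁ ln(V₂/V₁) = (13800) ln(98.7/31.9) = 15587 J.
W_total = 0 + 15587 = 15587 J.

W_total ≈ 15600 J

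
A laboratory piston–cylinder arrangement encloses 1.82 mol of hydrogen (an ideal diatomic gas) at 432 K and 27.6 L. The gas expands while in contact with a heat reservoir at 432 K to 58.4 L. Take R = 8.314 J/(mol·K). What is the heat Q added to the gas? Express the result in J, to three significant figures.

Q ≈ 4900 J

Isothermal ⇒ ΔU = 0, so Q = W = nRT ln(V₂/V₁).
Q = (1.82)(8.314)(432) ln(58.4/27.6) = 6537 × 0.7495 = 4899 J.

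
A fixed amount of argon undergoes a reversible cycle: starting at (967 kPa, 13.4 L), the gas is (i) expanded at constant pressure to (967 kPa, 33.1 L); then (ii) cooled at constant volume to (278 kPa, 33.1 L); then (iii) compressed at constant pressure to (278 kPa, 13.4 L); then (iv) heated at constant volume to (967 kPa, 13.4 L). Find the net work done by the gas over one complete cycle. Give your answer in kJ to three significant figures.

W_net ≈ 13.6 kJ

Constant-volume legs do no work.
W(i) = (967)(33.1 − 13.4) = 19050 J; W(iii) = (278)(13.4 − 33.1) = -5477 J.
W_net = 19050 − 5477 = 13573 J (the clockwise enclosed area).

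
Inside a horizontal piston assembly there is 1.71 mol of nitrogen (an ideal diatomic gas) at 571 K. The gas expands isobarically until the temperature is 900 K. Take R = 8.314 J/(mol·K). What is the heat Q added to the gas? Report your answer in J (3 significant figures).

Q ≈ 16400 J

Isobaric: W = nRΔT = (1.71)(8.314)(329) = 4677 J.
ΔU = nCᵥΔT with Cᵥ = 5R/2: ΔU = (1.71)(20.79)(329) = 11693 J.
Q = ΔU + W = 11693 + 4677 = 16371 J.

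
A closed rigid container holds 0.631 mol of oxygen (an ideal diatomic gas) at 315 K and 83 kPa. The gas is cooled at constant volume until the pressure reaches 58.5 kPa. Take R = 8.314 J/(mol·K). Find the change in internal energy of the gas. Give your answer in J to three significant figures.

ΔU ≈ -1220 J

Constant volume ⇒ W = 0, so Q = ΔU = nCᵥΔT with Cᵥ = 5R/2 = 20.79 J/(mol·K).
At constant V, T₂/T₁ = P₂/P₁ ⇒ ΔT = T₁(P₂/P₁ − 1) = 315·(58.5/83 − 1) = -92.98 K.
ΔU = (0.631)(20.79)(-92.98) = -1219 J.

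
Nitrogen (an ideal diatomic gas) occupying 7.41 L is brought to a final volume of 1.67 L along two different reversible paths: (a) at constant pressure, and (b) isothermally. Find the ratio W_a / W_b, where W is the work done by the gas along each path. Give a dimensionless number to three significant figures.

Path (a) isobaric: W = P₁(V₂ − V₁) → W_a/(P₁V₁) = -0.7746.
Path (b) isothermal: W = P₁V₁ ln(V₂/V₁) → W_b/(P₁V₁) = -1.49.
W_a / W_b = -0.7746 / -1.49 = 0.5199.

W_a / W_b ≈ 0.520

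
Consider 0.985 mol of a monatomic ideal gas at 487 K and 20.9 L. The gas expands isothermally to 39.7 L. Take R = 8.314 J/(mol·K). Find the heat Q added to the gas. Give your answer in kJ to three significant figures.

Q ≈ 2.56 kJ

Isothermal ⇒ ΔU = 0, so Q = W = nRT ln(V₂/V₁).
Q = (0.985)(8.314)(487) ln(39.7/20.9) = 3988 × 0.6416 = 2559 J.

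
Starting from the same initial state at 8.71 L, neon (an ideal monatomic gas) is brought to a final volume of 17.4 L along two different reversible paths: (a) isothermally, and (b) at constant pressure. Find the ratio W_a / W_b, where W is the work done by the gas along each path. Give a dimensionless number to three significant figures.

Path (a) isothermal: W = P₁V₁ ln(V₂/V₁) → W_a/(P₁V₁) = 0.692.
Path (b) isobaric: W = P₁(V₂ − V₁) → W_b/(P₁V₁) = 0.9977.
W_a / W_b = 0.692 / 0.9977 = 0.6936.

W_a / W_b ≈ 0.694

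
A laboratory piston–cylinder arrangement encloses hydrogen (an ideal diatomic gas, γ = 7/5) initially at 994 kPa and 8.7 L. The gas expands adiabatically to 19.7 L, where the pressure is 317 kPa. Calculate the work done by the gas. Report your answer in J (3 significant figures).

Adiabatic: W = (P₁V₁ − P₂V₂)/(γ − 1) with γ = 7/5.
P₁V₁ = 8648 J, P₂V₂ = 6245 J.
W = (8648 − 6245) / 0.4 = 6007 J.

W ≈ 6010 J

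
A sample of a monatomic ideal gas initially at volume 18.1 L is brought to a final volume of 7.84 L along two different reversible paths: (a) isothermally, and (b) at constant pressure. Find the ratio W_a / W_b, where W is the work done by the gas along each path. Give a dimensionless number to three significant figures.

W_a / W_b ≈ 1.48

Path (a) isothermal: W = P₁V₁ ln(V₂/V₁) → W_a/(P₁V₁) = -0.8367.
Path (b) isobaric: W = P₁(V₂ − V₁) → W_b/(P₁V₁) = -0.5669.
W_a / W_b = -0.8367 / -0.5669 = 1.476.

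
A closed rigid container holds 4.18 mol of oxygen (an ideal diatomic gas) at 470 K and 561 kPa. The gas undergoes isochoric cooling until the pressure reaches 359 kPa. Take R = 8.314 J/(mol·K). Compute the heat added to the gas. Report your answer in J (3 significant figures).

Constant volume ⇒ W = 0, so Q = ΔU = nCᵥΔT with Cᵥ = 5R/2 = 20.79 J/(mol·K).
At constant V, T₂/T₁ = P₂/P₁ ⇒ ΔT = T₁(P₂/P₁ − 1) = 470·(359/561 − 1) = -169.2 K.
ΔU = (4.18)(20.79)(-169.2) = -14703 J.

Q ≈ -14700 J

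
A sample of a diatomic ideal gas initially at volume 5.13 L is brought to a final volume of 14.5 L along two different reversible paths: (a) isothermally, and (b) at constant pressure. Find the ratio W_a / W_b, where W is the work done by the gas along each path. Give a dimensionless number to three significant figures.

Path (a) isothermal: W = P₁V₁ ln(V₂/V₁) → W_a/(P₁V₁) = 1.039.
Path (b) isobaric: W = P₁(V₂ − V₁) → W_b/(P₁V₁) = 1.827.
W_a / W_b = 1.039 / 1.827 = 0.5689.

W_a / W_b ≈ 0.569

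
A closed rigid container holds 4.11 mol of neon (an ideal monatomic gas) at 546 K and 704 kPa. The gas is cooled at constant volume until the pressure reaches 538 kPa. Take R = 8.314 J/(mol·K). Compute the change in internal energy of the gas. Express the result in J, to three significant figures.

ΔU ≈ -6600 J

Constant volume ⇒ W = 0, so Q = ΔU = nCᵥΔT with Cᵥ = 3R/2 = 12.47 J/(mol·K).
At constant V, T₂/T₁ = P₂/P₁ ⇒ ΔT = T₁(P₂/P₁ − 1) = 546·(538/704 − 1) = -128.7 K.
ΔU = (4.11)(12.47)(-128.7) = -6599 J.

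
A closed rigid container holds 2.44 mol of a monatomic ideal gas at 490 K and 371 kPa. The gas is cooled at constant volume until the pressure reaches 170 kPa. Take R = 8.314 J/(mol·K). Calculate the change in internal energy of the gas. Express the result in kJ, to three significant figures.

ΔU ≈ -8.08 kJ

Constant volume ⇒ W = 0, so Q = ΔU = nCᵥΔT with Cᵥ = 3R/2 = 12.47 J/(mol·K).
At constant V, T₂/T₁ = P₂/P₁ ⇒ ΔT = T₁(P₂/P₁ − 1) = 490·(170/371 − 1) = -265.5 K.
ΔU = (2.44)(12.47)(-265.5) = -8078 J.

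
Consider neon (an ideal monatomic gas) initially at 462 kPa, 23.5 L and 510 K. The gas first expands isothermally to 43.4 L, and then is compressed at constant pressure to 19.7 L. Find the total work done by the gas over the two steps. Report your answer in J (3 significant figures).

Step 1 (isothermal): W = P₁V₁ ln(V₂/V₁) = (10857) ln(43.4/23.5) = 6660 J.
After step 1: P = 250.2 kPa, V = 43.4 L, T = 510 K.
Step 2 (isobaric): W = PΔV = (250.2 kPa)(19.7 − 43.4 L) = -5929 J.
W_total = 6660 − 5929 = 731.5 J.

W_total ≈ 732 J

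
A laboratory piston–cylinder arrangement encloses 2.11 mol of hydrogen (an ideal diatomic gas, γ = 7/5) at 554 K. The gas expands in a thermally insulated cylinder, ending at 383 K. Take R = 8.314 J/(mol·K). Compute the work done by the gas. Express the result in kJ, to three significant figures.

W ≈ 7.50 kJ

Adiabatic ⇒ Q = 0, so W_by = −ΔU = nCᵥ(T₁ − T₂).
Cᵥ = 5R/2 = 20.79 J/(mol·K).
W = (2.11)(20.79)(554 − 383) = 7499 J.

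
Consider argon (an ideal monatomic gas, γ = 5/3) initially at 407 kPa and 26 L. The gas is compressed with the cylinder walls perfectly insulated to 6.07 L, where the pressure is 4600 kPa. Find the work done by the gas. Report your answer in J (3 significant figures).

Adiabatic: W = (P₁V₁ − P₂V₂)/(γ − 1) with γ = 5/3.
P₁V₁ = 10582 J, P₂V₂ = 27922 J.
W = (10582 − 27922) / 0.6667 = -26010 J.

W ≈ -26000 J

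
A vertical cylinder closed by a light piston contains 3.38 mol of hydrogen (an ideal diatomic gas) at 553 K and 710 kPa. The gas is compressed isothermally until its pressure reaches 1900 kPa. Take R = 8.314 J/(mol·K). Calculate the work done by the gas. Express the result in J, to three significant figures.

Isothermal process: W = nRT ln(V₂/V₁) = nRT ln(P₁/P₂).
W = (3.38)(8.314)(553) × ln(710/1900)
  = 15540 × ln(0.3737) = 15540 × -0.9843
W_by_gas = -15297 J.

W ≈ -15300 J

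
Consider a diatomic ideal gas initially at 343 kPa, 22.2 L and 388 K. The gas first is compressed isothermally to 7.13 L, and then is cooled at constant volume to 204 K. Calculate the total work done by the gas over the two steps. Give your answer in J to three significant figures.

Step 1 (isothermal): W = P₁V₁ ln(V₂/V₁) = (7615) ln(7.13/22.2) = -8649 J.
Step 2 (isochoric): W = 0 (constant volume).
W_total = -8649 + 0 = -8649 J.

W_total ≈ -8650 J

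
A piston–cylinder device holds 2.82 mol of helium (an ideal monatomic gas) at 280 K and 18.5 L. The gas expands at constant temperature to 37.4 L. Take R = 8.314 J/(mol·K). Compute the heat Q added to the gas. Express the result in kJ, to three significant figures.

Q ≈ 4.62 kJ

Isothermal ⇒ ΔU = 0, so Q = W = nRT ln(V₂/V₁).
Q = (2.82)(8.314)(280) ln(37.4/18.5) = 6565 × 0.7039 = 4621 J.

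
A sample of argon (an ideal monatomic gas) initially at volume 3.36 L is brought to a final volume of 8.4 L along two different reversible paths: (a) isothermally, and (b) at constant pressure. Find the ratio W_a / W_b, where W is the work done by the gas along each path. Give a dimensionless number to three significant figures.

Path (a) isothermal: W = P₁V₁ ln(V₂/V₁) → W_a/(P₁V₁) = 0.9163.
Path (b) isobaric: W = P₁(V₂ − V₁) → W_b/(P₁V₁) = 1.5.
W_a / W_b = 0.9163 / 1.5 = 0.6109.

W_a / W_b ≈ 0.611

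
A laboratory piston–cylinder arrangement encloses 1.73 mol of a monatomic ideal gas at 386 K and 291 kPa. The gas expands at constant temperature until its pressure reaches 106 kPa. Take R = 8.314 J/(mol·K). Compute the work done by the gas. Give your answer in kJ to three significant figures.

W ≈ 5.61 kJ

Isothermal process: W = nRT ln(V₂/V₁) = nRT ln(P₁/P₂).
W = (1.73)(8.314)(386) × ln(291/106)
  = 5552 × ln(2.745) = 5552 × 1.01
W_by_gas = 5607 J.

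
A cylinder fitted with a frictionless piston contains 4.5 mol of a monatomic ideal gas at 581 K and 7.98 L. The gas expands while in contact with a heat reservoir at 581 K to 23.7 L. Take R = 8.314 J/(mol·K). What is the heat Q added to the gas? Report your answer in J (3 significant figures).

Isothermal ⇒ ΔU = 0, so Q = W = nRT ln(V₂/V₁).
Q = (4.5)(8.314)(581) ln(23.7/7.98) = 21737 × 1.089 = 23661 J.

Q ≈ 23700 J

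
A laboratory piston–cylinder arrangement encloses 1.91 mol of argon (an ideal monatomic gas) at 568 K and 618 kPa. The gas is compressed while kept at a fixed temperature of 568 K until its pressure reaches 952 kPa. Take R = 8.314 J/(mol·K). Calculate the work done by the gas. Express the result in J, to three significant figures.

Isothermal process: W = nRT ln(V₂/V₁) = nRT ln(P₁/P₂).
W = (1.91)(8.314)(568) × ln(618/952)
  = 9020 × ln(0.6492) = 9020 × -0.4321
W_by_gas = -3897 J.

W ≈ -3900 J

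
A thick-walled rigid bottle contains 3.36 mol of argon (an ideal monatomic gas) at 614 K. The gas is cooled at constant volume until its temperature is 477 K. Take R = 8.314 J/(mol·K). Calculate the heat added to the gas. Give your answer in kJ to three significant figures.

Q ≈ -5.74 kJ

Constant volume ⇒ W = 0, so Q = ΔU = nCᵥΔT with Cᵥ = 3R/2 = 12.47 J/(mol·K).
ΔU = (3.36)(12.47)(477 − 614) = -5741 J.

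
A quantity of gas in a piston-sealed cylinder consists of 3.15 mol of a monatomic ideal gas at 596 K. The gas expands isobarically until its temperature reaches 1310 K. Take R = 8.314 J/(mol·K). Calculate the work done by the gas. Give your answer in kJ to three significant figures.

Isobaric: W = P ΔV = nR ΔT.
W = (3.15)(8.314)(1310 − 596) = 18699 J.

W ≈ 18.7 kJ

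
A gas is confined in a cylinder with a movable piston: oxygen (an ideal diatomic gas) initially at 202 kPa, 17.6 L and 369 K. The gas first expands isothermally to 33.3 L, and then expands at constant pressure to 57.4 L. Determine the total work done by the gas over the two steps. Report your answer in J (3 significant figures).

W_total ≈ 4840 J

Step 1 (isothermal): W = P₁V₁ ln(V₂/V₁) = (3555) ln(33.3/17.6) = 2267 J.
After step 1: P = 106.8 kPa, V = 33.3 L, T = 369 K.
Step 2 (isobaric): W = PΔV = (106.8 kPa)(57.4 − 33.3 L) = 2573 J.
W_total = 2267 + 2573 = 4840 J.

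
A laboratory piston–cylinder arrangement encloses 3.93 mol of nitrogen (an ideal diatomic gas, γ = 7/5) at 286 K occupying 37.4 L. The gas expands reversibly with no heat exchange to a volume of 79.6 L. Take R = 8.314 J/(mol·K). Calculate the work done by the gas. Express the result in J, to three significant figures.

Adiabatic: TV^(γ−1) = const with γ = 7/5.
T₂ = T₁ (V₁/V₂)^(γ−1) = 286 × (37.4/79.6)^0.4 = 286 × 0.7392 = 211.4 K.
W_by = nCᵥ(T₁ − T₂) = (3.93)(20.79)(286 − 211.4) = 6092 J.

W ≈ 6090 J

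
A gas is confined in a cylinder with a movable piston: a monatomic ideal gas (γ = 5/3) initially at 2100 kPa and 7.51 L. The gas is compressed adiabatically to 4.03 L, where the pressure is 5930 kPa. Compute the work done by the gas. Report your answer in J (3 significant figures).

Adiabatic: W = (P₁V₁ − P₂V₂)/(γ − 1) with γ = 5/3.
P₁V₁ = 15771 J, P₂V₂ = 23898 J.
W = (15771 − 23898) / 0.6667 = -12190 J.

W ≈ -12200 J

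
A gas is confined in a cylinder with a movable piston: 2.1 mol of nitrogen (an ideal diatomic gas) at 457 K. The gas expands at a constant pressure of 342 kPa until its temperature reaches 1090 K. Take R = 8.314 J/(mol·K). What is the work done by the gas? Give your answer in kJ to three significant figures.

Isobaric: W = P ΔV = nR ΔT.
W = (2.1)(8.314)(1090 − 457) = 11052 J.

W ≈ 11.1 kJ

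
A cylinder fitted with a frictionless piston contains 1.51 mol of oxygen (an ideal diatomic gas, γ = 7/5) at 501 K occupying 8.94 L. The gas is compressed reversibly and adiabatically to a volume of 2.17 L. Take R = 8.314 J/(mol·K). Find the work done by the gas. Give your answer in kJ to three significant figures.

Adiabatic: TV^(γ−1) = const with γ = 7/5.
T₂ = T₁ (V₁/V₂)^(γ−1) = 501 × (8.94/2.17)^0.4 = 501 × 1.762 = 882.7 K.
W_by = nCᵥ(T₁ − T₂) = (1.51)(20.79)(501 − 882.7) = -11978 J.

W ≈ -12.0 kJ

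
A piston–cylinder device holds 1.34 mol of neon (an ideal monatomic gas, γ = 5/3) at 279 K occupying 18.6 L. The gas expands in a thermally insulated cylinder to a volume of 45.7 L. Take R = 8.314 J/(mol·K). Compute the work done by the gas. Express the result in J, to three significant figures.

Adiabatic: TV^(γ−1) = const with γ = 5/3.
T₂ = T₁ (V₁/V₂)^(γ−1) = 279 × (18.6/45.7)^0.667 = 279 × 0.5492 = 153.2 K.
W_by = nCᵥ(T₁ − T₂) = (1.34)(12.47)(279 − 153.2) = 2102 J.

W ≈ 2100 J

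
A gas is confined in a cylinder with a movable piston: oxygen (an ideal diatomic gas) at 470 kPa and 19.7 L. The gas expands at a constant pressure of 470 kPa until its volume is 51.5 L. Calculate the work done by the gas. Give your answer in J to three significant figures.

W ≈ 14900 J

Isobaric: W = P ΔV.
W = (470 kPa)(51.5 − 19.7 L) = (470)(31.8) = 14946 J.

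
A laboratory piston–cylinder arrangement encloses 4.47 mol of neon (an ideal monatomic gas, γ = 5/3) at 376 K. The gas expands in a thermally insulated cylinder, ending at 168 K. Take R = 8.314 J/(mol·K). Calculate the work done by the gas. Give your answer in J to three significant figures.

W ≈ 11600 J

Adiabatic ⇒ Q = 0, so W_by = −ΔU = nCᵥ(T₁ − T₂).
Cᵥ = 3R/2 = 12.47 J/(mol·K).
W = (4.47)(12.47)(376 − 168) = 11595 J.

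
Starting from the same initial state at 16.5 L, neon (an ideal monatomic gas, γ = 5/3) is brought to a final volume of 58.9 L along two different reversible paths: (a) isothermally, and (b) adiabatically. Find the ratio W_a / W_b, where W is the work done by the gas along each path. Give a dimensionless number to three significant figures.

W_a / W_b ≈ 1.48

Path (a) isothermal: W = P₁V₁ ln(V₂/V₁) → W_a/(P₁V₁) = 1.272.
Path (b) adiabatic: W = P₁V₁(1 − (V₁/V₂)^(γ−1))/(γ−1) → W_b/(P₁V₁) = 0.8578.
W_a / W_b = 1.272 / 0.8578 = 1.483.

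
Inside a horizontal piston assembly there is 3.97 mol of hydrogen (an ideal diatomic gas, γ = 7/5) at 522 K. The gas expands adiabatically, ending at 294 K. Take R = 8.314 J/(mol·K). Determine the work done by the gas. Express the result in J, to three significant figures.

Adiabatic ⇒ Q = 0, so W_by = −ΔU = nCᵥ(T₁ − T₂).
Cᵥ = 5R/2 = 20.79 J/(mol·K).
W = (3.97)(20.79)(522 − 294) = 18814 J.

W ≈ 18800 J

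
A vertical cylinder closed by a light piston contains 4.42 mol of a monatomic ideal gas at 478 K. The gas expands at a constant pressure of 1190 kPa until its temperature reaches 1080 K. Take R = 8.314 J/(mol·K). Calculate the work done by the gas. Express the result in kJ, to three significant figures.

W ≈ 22.1 kJ

Isobaric: W = P ΔV = nR ΔT.
W = (4.42)(8.314)(1080 − 478) = 22122 J.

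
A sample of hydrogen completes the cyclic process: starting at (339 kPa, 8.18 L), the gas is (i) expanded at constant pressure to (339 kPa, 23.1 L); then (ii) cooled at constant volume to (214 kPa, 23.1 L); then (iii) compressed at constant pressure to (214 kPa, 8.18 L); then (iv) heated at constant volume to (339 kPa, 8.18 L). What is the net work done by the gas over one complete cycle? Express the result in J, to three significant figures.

Constant-volume legs do no work.
W(i) = (339)(23.1 − 8.18) = 5058 J; W(iii) = (214)(8.18 − 23.1) = -3193 J.
W_net = 5058 − 3193 = 1865 J (the clockwise enclosed area).

W_net ≈ 1870 J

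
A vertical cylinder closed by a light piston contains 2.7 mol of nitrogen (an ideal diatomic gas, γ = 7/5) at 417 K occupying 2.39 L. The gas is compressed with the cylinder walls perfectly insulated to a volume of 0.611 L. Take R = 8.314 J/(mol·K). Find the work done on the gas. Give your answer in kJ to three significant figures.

W ≈ 17.0 kJ

Adiabatic: TV^(γ−1) = const with γ = 7/5.
T₂ = T₁ (V₁/V₂)^(γ−1) = 417 × (2.39/0.611)^0.4 = 417 × 1.726 = 719.6 K.
W_by = nCᵥ(T₁ − T₂) = (2.7)(20.79)(417 − 719.6) = -16981 J.
Work on gas = −W_by = 16981 J.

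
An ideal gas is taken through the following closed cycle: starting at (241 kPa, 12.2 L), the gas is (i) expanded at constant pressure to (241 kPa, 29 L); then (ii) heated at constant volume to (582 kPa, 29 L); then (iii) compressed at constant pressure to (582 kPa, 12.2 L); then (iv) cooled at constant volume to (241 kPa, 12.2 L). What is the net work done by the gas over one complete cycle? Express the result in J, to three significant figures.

W_net ≈ -5730 J

Constant-volume legs do no work.
W(i) = (241)(29 − 12.2) = 4049 J; W(iii) = (582)(12.2 − 29) = -9778 J.
W_net = 4049 − 9778 = -5729 J (the counter-clockwise enclosed area).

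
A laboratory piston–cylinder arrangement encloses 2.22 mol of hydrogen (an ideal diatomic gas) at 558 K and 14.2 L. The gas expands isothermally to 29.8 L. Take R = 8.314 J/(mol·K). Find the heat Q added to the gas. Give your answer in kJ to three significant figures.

Q ≈ 7.63 kJ

Isothermal ⇒ ΔU = 0, so Q = W = nRT ln(V₂/V₁).
Q = (2.22)(8.314)(558) ln(29.8/14.2) = 10299 × 0.7413 = 7634 J.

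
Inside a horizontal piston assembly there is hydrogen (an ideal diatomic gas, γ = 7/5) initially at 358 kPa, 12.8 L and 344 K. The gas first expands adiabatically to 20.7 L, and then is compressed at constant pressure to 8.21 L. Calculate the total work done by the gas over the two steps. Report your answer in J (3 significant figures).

Step 1 (adiabatic): W = (P₁V₁ − P₂V₂)/(γ−1) = (4582 − 3781)/0.4 = 2004 J.
After step 1: P = 182.6 kPa, V = 20.7 L, T = 283.8 K.
Step 2 (isobaric): W = PΔV = (182.6 kPa)(8.21 − 20.7 L) = -2281 J.
W_total = 2004 − 2281 = -277.4 J.

W_total ≈ -277 J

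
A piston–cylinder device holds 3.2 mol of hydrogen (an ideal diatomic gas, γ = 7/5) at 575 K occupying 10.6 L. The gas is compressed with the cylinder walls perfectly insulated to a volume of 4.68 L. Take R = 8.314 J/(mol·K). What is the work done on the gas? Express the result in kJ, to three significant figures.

W ≈ 14.8 kJ

Adiabatic: TV^(γ−1) = const with γ = 7/5.
T₂ = T₁ (V₁/V₂)^(γ−1) = 575 × (10.6/4.68)^0.4 = 575 × 1.387 = 797.4 K.
W_by = nCᵥ(T₁ − T₂) = (3.2)(20.79)(575 − 797.4) = -14794 J.
Work on gas = −W_by = 14794 J.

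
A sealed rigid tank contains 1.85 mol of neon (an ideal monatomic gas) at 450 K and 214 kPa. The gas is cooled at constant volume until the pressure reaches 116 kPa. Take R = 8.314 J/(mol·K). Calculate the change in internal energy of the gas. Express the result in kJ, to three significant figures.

Constant volume ⇒ W = 0, so Q = ΔU = nCᵥΔT with Cᵥ = 3R/2 = 12.47 J/(mol·K).
At constant V, T₂/T₁ = P₂/P₁ ⇒ ΔT = T₁(P₂/P₁ − 1) = 450·(116/214 − 1) = -206.1 K.
ΔU = (1.85)(12.47)(-206.1) = -4754 J.

ΔU ≈ -4.75 kJ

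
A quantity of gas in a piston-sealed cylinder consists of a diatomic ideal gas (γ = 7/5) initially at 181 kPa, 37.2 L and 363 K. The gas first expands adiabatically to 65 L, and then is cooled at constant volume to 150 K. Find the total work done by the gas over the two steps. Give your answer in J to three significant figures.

W_total ≈ 3370 J

Step 1 (adiabatic): W = (P₁V₁ − P₂V₂)/(γ−1) = (6733 − 5386)/0.4 = 3368 J.
Step 2 (isochoric): W = 0 (constant volume).
W_total = 3368 + 0 = 3368 J.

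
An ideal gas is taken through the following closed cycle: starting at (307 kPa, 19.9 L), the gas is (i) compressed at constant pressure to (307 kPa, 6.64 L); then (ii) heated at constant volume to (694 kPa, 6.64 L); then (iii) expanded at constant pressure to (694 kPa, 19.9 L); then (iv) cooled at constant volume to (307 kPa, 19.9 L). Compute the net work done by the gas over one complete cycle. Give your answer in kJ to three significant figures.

W_net ≈ 5.13 kJ

Constant-volume legs do no work.
W(i) = (307)(6.64 − 19.9) = -4071 J; W(iii) = (694)(19.9 − 6.64) = 9202 J.
W_net = -4071 + 9202 = 5132 J (the clockwise enclosed area).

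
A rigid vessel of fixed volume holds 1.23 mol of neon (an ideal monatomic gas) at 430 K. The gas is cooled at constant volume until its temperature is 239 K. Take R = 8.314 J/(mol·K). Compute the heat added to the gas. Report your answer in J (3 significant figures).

Q ≈ -2930 J

Constant volume ⇒ W = 0, so Q = ΔU = nCᵥΔT with Cᵥ = 3R/2 = 12.47 J/(mol·K).
ΔU = (1.23)(12.47)(239 − 430) = -2930 J.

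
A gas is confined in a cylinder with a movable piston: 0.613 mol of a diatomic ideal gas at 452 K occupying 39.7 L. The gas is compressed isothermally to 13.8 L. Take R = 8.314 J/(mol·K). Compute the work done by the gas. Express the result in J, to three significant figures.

W ≈ -2430 J

Isothermal: W = nRT ln(V₂/V₁).
W = (0.613)(8.314)(452) × ln(13.8/39.7)
  = 2304 × -1.057
W_by_gas = -2434 J.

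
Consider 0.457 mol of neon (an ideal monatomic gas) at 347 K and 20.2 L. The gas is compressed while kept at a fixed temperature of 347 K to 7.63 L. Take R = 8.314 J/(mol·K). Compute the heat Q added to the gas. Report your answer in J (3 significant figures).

Isothermal ⇒ ΔU = 0, so Q = W = nRT ln(V₂/V₁).
Q = (0.457)(8.314)(347) ln(7.63/20.2) = 1318 × -0.9736 = -1284 J.

Q ≈ -1280 J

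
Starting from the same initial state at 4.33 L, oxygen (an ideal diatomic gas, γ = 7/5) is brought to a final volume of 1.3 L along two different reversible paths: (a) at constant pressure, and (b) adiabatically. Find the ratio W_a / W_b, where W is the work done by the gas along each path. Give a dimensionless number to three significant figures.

Path (a) isobaric: W = P₁(V₂ − V₁) → W_a/(P₁V₁) = -0.6998.
Path (b) adiabatic: W = P₁V₁(1 − (V₁/V₂)^(γ−1))/(γ−1) → W_b/(P₁V₁) = -1.545.
W_a / W_b = -0.6998 / -1.545 = 0.4528.

W_a / W_b ≈ 0.453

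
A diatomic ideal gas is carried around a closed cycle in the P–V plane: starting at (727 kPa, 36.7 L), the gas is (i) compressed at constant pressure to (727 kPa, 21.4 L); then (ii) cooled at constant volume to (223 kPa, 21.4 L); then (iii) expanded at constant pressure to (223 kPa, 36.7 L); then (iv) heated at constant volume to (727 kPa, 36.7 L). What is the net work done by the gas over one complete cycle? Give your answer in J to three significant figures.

Constant-volume legs do no work.
W(i) = (727)(21.4 − 36.7) = -11123 J; W(iii) = (223)(36.7 − 21.4) = 3412 J.
W_net = -11123 + 3412 = -7711 J (the counter-clockwise enclosed area).

W_net ≈ -7710 J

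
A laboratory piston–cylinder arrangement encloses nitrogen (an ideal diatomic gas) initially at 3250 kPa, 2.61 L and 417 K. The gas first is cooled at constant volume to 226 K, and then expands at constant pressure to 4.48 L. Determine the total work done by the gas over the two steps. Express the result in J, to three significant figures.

W_total ≈ 3290 J

Step 1 (isochoric): W = 0 (constant volume).
After step 1: P = 1761 kPa (V unchanged).
Step 2 (isobaric): W = PΔV = (1761 kPa)(4.48 − 2.61 L) = 3294 J.
W_total = 0 + 3294 = 3294 J.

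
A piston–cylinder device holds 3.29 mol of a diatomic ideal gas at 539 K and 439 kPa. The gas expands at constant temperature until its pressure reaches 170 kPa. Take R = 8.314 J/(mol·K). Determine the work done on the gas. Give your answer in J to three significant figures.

Isothermal process: W = nRT ln(V₂/V₁) = nRT ln(P₁/P₂).
W = (3.29)(8.314)(539) × ln(439/170)
  = 14743 × ln(2.582) = 14743 × 0.9487
W_by_gas = 13987 J; work on gas = −W_by = -13987 J.

W ≈ -14000 J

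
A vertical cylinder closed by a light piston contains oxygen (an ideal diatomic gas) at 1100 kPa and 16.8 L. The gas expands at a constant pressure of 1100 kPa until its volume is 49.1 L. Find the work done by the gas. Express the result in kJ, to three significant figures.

W ≈ 35.5 kJ

Isobaric: W = P ΔV.
W = (1100 kPa)(49.1 − 16.8 L) = (1100)(32.3) = 35530 J.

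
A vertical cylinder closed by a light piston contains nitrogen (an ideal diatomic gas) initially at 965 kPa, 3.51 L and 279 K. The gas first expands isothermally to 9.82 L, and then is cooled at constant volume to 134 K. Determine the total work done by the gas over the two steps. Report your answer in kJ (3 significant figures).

Step 1 (isothermal): W = P₁V₁ ln(V₂/V₁) = (3387) ln(9.82/3.51) = 3485 J.
Step 2 (isochoric): W = 0 (constant volume).
W_total = 3485 + 0 = 3485 J.

W_total ≈ 3.48 kJ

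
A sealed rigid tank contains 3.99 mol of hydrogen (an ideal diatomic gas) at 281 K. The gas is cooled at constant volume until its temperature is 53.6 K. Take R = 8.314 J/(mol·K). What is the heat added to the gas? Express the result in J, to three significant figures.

Q ≈ -18900 J

Constant volume ⇒ W = 0, so Q = ΔU = nCᵥΔT with Cᵥ = 5R/2 = 20.79 J/(mol·K).
ΔU = (3.99)(20.79)(53.6 − 281) = -18859 J.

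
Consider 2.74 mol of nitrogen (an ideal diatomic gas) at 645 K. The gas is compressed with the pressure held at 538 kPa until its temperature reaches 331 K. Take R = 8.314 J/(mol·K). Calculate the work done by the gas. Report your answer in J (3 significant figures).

W ≈ -7150 J

Isobaric: W = P ΔV = nR ΔT.
W = (2.74)(8.314)(331 − 645) = -7153 J.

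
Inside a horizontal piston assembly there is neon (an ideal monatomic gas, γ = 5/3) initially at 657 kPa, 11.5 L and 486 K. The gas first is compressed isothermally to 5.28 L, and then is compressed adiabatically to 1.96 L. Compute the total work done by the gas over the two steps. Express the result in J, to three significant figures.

Step 1 (isothermal): W = P₁V₁ ln(V₂/V₁) = (7556) ln(5.28/11.5) = -5881 J.
After step 1: P = 1431 kPa, V = 5.28 L, T = 486 K.
Step 2 (adiabatic): W = (P₁V₁ − P₂V₂)/(γ−1) = (7556 − 14628)/0.667 = -10609 J.
W_total = -5881 − 10609 = -16490 J.

W_total ≈ -16500 J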